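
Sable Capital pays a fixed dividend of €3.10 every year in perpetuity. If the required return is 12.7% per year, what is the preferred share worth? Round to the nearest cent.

€24.41

Level perpetuity: PV = C / r = €3.10 / 0.127 = €24.41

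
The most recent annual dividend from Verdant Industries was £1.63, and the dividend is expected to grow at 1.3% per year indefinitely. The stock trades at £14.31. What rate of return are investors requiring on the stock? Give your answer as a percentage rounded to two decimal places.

D₁ = £1.63 × 1.013 = £1.6512
P = D₁/(r − g) ⇒ r = D₁/P + g = £1.6512/£14.31 + 0.013 = 0.115387 + 0.013 = 0.128387

12.84%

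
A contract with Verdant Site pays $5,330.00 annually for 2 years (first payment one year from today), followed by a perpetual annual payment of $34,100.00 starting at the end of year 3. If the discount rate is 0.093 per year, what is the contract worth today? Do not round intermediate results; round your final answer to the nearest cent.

$316262.23

PV of 2-year annuity: $5,330.00 × [1 − (1+0.093)^−2] / 0.093 = 9338.04825
Perpetuity value at year 2: $34,100.00 / 0.093 = 366666.66667
PV of perpetuity: 366666.66667 / (1+0.093)^2 = 306924.18164
Total PV = 9338.04825 + 306924.18164 = 316262.22988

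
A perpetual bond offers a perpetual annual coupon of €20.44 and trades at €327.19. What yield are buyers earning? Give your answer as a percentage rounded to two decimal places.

6.25%

P = C/r ⇒ r = C/P = €20.44/€327.19 = 0.062471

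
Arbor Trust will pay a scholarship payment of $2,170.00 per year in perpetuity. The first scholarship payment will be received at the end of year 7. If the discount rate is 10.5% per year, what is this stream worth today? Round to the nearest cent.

$11352.64

Value at end of year 6: C / r = $2,170.00 / 0.105 = $20,666.6667
Discount to today: PV = $20,666.6667 / (1 + 0.105)^6 = $20,666.6667 / 1.820429 = $11,352.64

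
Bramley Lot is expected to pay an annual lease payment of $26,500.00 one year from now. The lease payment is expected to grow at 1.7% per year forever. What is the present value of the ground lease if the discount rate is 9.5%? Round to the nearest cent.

$339743.59

Growing perpetuity: P = D₁ / (r − g) = $26,500.0000 / (0.095 − 0.017) = $339,743.59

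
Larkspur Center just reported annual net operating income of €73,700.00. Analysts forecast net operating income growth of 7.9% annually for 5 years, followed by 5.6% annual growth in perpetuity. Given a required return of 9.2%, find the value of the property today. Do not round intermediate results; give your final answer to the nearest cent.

D_1 = 79522.30000
D_2 = 85804.56170
D_3 = 92583.12207
D_4 = 99897.18872
D_5 = 107789.06663
Terminal value at year 5: TV = D_5×(1+g_2)/(r−g_2) = 113825.25436/0.036 = 3161812.62106
P_0 = D_1/(1+r)^1 + D_2/(1+r)^2 + D_3/(1+r)^3 + D_4/(1+r)^4 + D_5/(1+r)^5 + TV/(1+r)^5
    = 72822.61905 + 71955.68311 + 71099.06783 + 70252.65036 + 69416.30928 + 2036211.73893 = 2391758.06855

€2391758.07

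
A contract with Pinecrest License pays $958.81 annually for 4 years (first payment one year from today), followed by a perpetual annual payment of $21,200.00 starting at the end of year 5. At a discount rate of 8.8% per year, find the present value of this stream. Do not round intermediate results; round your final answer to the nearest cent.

PV of 4-year annuity: $958.81 × [1 − (1+0.088)^−4] / 0.088 = 3119.96120
Perpetuity value at year 4: $21,200.00 / 0.088 = 240909.09091
PV of perpetuity: 240909.09091 / (1+0.088)^4 = 171924.43561
Total PV = 3119.96120 + 171924.43561 = 175044.39681

$175044.40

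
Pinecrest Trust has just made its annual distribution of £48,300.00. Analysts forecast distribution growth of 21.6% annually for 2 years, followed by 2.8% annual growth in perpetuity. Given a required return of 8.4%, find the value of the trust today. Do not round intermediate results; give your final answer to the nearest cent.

D_1 = 58732.80000
D_2 = 71419.08480
Terminal value at year 2: TV = D_2×(1+g_2)/(r−g_2) = 73418.81917/0.056 = 1311050.34240
P_0 = D_1/(1+r)^1 + D_2/(1+r)^2 + TV/(1+r)^2
    = 54181.54982 + 60779.30311 + 1115734.35002 = 1230695.20295

£1230695.20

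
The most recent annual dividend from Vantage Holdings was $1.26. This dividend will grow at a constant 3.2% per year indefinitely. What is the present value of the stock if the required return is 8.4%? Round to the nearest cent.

$25.01

D₁ = D₀ × (1 + g) = $1.26 × 1.032 = $1.3003
Growing perpetuity: P = D₁ / (r − g) = $1.3003 / (0.084 − 0.032) = $25.01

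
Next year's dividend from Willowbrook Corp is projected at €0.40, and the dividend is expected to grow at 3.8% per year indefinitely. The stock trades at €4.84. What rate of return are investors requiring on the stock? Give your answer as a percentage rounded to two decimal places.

P = D₁/(r − g) ⇒ r = D₁/P + g = €0.4000/€4.84 + 0.038 = 0.082645 + 0.038 = 0.120645

12.06%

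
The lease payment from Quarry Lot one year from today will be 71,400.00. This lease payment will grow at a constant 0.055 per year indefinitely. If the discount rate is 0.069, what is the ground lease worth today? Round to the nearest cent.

Growing perpetuity: P = D₁ / (r − g) = 71,400.0000 / (0.069 − 0.055) = 5,100,000.00

5100000.00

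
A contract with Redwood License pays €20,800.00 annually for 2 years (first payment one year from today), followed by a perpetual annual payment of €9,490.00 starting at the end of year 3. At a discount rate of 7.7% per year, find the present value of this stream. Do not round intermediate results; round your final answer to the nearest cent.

€143498.74

PV of 2-year annuity: €20,800.00 × [1 − (1+0.077)^−2] / 0.077 = 37245.03827
Perpetuity value at year 2: €9,490.00 / 0.077 = 123246.75325
PV of perpetuity: 123246.75325 / (1+0.077)^2 = 106253.70453
Total PV = 37245.03827 + 106253.70453 = 143498.74281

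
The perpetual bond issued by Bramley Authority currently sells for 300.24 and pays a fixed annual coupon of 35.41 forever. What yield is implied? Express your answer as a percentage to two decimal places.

P = C/r ⇒ r = C/P = 35.41/300.24 = 0.117939

11.79%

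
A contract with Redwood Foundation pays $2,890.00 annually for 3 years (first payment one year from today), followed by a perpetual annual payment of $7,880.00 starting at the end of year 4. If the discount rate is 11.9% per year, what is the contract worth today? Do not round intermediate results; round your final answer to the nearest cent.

PV of 3-year annuity: $2,890.00 × [1 − (1+0.119)^−3] / 0.119 = 6953.23772
Perpetuity value at year 3: $7,880.00 / 0.119 = 66218.48739
PV of perpetuity: 66218.48739 / (1+0.119)^3 = 47259.48629
Total PV = 6953.23772 + 47259.48629 = 54212.72400

$54212.72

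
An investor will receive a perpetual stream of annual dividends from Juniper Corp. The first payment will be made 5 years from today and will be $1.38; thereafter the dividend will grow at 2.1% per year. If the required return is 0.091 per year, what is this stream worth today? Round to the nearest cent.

Value at end of year 4: C₁ / (r − g) = $1.38 / (0.091 − 0.021) = $19.7143
Discount to today: PV = $19.7143 / (1 + 0.091)^4 = $19.7143 / 1.416769 = $13.91

$13.91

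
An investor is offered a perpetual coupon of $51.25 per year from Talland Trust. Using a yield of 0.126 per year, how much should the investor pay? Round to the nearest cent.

Level perpetuity: PV = C / r = $51.25 / 0.126 = $406.75

$406.75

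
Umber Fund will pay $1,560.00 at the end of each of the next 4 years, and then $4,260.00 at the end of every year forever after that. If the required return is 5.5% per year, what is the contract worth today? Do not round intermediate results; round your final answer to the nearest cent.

$67990.64

PV of 4-year annuity: $1,560.00 × [1 − (1+0.055)^−4] / 0.055 = 5468.03419
Perpetuity value at year 4: $4,260.00 / 0.055 = 77454.54545
PV of perpetuity: 77454.54545 / (1+0.055)^4 = 62522.60594
Total PV = 5468.03419 + 62522.60594 = 67990.64013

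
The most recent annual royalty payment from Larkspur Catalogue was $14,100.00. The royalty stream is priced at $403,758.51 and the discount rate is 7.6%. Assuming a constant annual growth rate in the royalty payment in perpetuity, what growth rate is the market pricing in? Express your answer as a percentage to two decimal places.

P = D₀(1+g)/(r−g) ⇒ P(r−g) = D₀(1+g) ⇒ g(P+D₀) = P·r − D₀
g = (P·r − D₀)/(P + D₀) = ($403,758.51×0.076 − $14,100.00) / ($403,758.51 + $14,100.00) = 0.039692

3.97%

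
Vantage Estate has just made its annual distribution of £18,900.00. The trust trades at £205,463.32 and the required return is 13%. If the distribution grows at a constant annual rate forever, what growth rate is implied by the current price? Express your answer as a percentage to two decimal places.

3.48%

P = D₀(1+g)/(r−g) ⇒ P(r−g) = D₀(1+g) ⇒ g(P+D₀) = P·r − D₀
g = (P·r − D₀)/(P + D₀) = (£205,463.32×0.13 − £18,900.00) / (£205,463.32 + £18,900.00) = 0.034811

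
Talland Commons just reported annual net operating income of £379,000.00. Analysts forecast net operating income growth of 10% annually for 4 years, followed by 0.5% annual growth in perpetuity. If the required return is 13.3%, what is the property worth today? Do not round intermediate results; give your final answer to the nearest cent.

£4052688.69

D_1 = 416900.00000
D_2 = 458590.00000
D_3 = 504449.00000
D_4 = 554893.90000
Terminal value at year 4: TV = D_4×(1+g_2)/(r−g_2) = 557668.36950/0.128 = 4356784.13672
P_0 = D_1/(1+r)^1 + D_2/(1+r)^2 + D_3/(1+r)^3 + D_4/(1+r)^4 + TV/(1+r)^4
    = 367961.16505 + 357243.84956 + 346838.68889 + 336736.59116 + 2643908.39153 = 4052688.68620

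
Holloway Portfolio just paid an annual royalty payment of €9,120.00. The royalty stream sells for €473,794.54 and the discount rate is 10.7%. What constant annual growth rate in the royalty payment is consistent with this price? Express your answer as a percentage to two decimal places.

8.61%

P = D₀(1+g)/(r−g) ⇒ P(r−g) = D₀(1+g) ⇒ g(P+D₀) = P·r − D₀
g = (P·r − D₀)/(P + D₀) = (€473,794.54×0.107 − €9,120.00) / (€473,794.54 + €9,120.00) = 0.086094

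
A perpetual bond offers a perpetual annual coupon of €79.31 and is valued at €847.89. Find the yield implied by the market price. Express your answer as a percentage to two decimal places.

P = C/r ⇒ r = C/P = €79.31/€847.89 = 0.093538

9.35%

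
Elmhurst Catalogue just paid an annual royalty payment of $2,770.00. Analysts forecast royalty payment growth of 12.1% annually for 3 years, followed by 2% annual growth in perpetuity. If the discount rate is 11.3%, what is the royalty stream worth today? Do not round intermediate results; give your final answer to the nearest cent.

$39470.51

D_1 = 3105.17000
D_2 = 3480.89557
D_3 = 3902.08393
Terminal value at year 3: TV = D_3×(1+g_2)/(r−g_2) = 3980.12561/0.093 = 42797.04960
P_0 = D_1/(1+r)^1 + D_2/(1+r)^2 + D_3/(1+r)^3 + TV/(1+r)^3
    = 2789.91015 + 2809.96342 + 2830.16082 + 31040.47347 = 39470.50785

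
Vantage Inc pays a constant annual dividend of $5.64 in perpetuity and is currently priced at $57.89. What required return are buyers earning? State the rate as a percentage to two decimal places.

9.74%

P = C/r ⇒ r = C/P = $5.64/$57.89 = 0.097426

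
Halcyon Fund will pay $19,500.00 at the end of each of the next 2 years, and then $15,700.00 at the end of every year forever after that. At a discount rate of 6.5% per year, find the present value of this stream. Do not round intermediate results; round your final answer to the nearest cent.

$248456.84

PV of 2-year annuity: $19,500.00 × [1 − (1+0.065)^−2] / 0.065 = 35502.21517
Perpetuity value at year 2: $15,700.00 / 0.065 = 241538.46154
PV of perpetuity: 241538.46154 / (1+0.065)^2 = 212954.62676
Total PV = 35502.21517 + 212954.62676 = 248456.84193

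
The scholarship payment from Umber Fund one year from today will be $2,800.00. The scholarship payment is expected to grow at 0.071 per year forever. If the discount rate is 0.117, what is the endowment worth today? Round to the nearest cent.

$60869.57

Growing perpetuity: P = D₁ / (r − g) = $2,800.0000 / (0.117 − 0.071) = $60,869.57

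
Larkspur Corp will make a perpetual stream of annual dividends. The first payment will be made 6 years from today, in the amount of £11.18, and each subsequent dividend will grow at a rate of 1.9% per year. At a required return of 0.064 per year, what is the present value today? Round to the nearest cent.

£182.19

Value at end of year 5: C₁ / (r − g) = £11.18 / (0.064 − 0.019) = £248.4444
Discount to today: PV = £248.4444 / (1 + 0.064)^5 = £248.4444 / 1.363666 = £182.19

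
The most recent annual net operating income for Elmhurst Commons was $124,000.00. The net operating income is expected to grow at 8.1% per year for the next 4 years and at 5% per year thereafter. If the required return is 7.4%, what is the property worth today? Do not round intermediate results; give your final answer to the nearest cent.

D_1 = 134044.00000
D_2 = 144901.56400
D_3 = 156638.59068
D_4 = 169326.31653
Terminal value at year 4: TV = D_4×(1+g_2)/(r−g_2) = 177792.63236/0.024 = 7408026.34816
P_0 = D_1/(1+r)^1 + D_2/(1+r)^2 + D_3/(1+r)^3 + D_4/(1+r)^4 + TV/(1+r)^4
    = 124808.19367 + 125621.65489 + 126440.41801 + 127264.51757 + 5567822.64352 = 6071957.42765

$6071957.43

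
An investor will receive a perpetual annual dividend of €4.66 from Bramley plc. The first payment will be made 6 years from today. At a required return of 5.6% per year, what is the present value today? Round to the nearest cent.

Value at end of year 5: C / r = €4.66 / 0.056 = €83.2143
Discount to today: PV = €83.2143 / (1 + 0.056)^5 = €83.2143 / 1.313166 = €63.37

€63.37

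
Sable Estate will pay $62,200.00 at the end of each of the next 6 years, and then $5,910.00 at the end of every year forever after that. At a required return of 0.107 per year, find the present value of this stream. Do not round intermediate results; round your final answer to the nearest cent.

PV of 6-year annuity: $62,200.00 × [1 − (1+0.107)^−6] / 0.107 = 265429.31865
Perpetuity value at year 6: $5,910.00 / 0.107 = 55233.64486
PV of perpetuity: 55233.64486 / (1+0.107)^6 = 30013.59224
Total PV = 265429.31865 + 30013.59224 = 295442.91089

$295442.91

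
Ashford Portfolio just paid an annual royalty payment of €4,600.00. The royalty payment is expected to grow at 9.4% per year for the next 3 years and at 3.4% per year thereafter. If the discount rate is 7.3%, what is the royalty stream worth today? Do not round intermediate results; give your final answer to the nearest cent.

€143607.97

D_1 = 5032.40000
D_2 = 5505.44560
D_3 = 6022.95749
Terminal value at year 3: TV = D_3×(1+g_2)/(r−g_2) = 6227.73804/0.039 = 159685.59079
P_0 = D_1/(1+r)^1 + D_2/(1+r)^2 + D_3/(1+r)^3 + TV/(1+r)^3
    = 4690.02796 + 4781.81788 + 4875.40425 + 129260.71787 = 143607.96796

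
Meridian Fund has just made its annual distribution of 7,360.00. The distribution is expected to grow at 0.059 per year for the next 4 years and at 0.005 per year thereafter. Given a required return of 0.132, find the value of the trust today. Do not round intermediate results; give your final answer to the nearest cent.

D_1 = 7794.24000
D_2 = 8254.10016
D_3 = 8741.09207
D_4 = 9256.81650
Terminal value at year 4: TV = D_4×(1+g_2)/(r−g_2) = 9303.10058/0.127 = 73252.76050
P_0 = D_1/(1+r)^1 + D_2/(1+r)^2 + D_3/(1+r)^3 + D_4/(1+r)^4 + TV/(1+r)^4
    = 6885.37102 + 6441.34975 + 6025.96235 + 5637.36231 + 44610.62298 = 69600.66842

69600.67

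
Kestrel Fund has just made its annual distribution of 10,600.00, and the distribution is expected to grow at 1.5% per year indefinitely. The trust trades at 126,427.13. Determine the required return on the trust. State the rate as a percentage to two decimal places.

D₁ = 10,600.00 × 1.015 = 10,759.0000
P = D₁/(r − g) ⇒ r = D₁/P + g = 10,759.0000/126,427.13 + 0.015 = 0.085100 + 0.015 = 0.100100

10.01%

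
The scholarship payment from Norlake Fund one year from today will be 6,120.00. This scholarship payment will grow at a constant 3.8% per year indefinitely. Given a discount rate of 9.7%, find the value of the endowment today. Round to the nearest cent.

103728.81

Growing perpetuity: P = D₁ / (r − g) = 6,120.0000 / (0.097 − 0.038) = 103,728.81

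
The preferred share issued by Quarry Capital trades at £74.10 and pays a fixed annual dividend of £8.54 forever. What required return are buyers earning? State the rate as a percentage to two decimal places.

P = C/r ⇒ r = C/P = £8.54/£74.10 = 0.115250

11.52%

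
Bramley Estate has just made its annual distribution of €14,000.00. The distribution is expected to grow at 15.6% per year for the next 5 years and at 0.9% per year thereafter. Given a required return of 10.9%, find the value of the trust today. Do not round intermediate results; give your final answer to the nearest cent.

€253259.45

D_1 = 16184.00000
D_2 = 18708.70400
D_3 = 21627.26182
D_4 = 25001.11467
D_5 = 28901.28856
Terminal value at year 5: TV = D_5×(1+g_2)/(r−g_2) = 29161.40015/0.1 = 291614.00154
P_0 = D_1/(1+r)^1 + D_2/(1+r)^2 + D_3/(1+r)^3 + D_4/(1+r)^4 + D_5/(1+r)^5 + TV/(1+r)^5
    = 14593.32732 + 15211.80017 + 15856.48421 + 16528.49031 + 17228.97637 + 173840.37157 = 253259.44995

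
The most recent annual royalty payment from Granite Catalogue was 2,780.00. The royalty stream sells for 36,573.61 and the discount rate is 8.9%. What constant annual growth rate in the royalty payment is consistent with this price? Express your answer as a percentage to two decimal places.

1.21%

P = D₀(1+g)/(r−g) ⇒ P(r−g) = D₀(1+g) ⇒ g(P+D₀) = P·r − D₀
g = (P·r − D₀)/(P + D₀) = (36,573.61×0.089 − 2,780.00) / (36,573.61 + 2,780.00) = 0.012071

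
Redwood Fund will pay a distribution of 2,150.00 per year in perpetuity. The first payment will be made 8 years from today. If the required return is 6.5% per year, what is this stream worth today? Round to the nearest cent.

21285.21

Value at end of year 7: C / r = 2,150.00 / 0.065 = 33,076.9231
Discount to today: PV = 33,076.9231 / (1 + 0.065)^7 = 33,076.9231 / 1.553987 = 21,285.21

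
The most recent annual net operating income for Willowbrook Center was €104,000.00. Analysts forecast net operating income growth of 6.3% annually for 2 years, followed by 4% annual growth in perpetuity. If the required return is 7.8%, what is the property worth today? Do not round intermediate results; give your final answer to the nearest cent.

D_1 = 110552.00000
D_2 = 117516.77600
Terminal value at year 2: TV = D_2×(1+g_2)/(r−g_2) = 122217.44704/0.038 = 3216248.60632
P_0 = D_1/(1+r)^1 + D_2/(1+r)^2 + TV/(1+r)^2
    = 102552.87570 + 101125.88763 + 2767655.87196 = 2971334.63529

€2971334.64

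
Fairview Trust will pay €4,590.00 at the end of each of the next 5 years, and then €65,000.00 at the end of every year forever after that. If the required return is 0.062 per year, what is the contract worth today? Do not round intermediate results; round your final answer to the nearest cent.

PV of 5-year annuity: €4,590.00 × [1 − (1+0.062)^−5] / 0.062 = 19230.00519
Perpetuity value at year 5: €65,000.00 / 0.062 = 1048387.09677
PV of perpetuity: 1048387.09677 / (1+0.062)^5 = 776066.76180
Total PV = 19230.00519 + 776066.76180 = 795296.76700

€795296.77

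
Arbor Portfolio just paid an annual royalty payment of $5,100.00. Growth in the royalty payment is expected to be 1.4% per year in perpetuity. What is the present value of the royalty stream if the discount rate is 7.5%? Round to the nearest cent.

D₁ = D₀ × (1 + g) = $5,100.00 × 1.014 = $5,171.4000
Growing perpetuity: P = D₁ / (r − g) = $5,171.4000 / (0.075 − 0.014) = $84,777.05

$84777.05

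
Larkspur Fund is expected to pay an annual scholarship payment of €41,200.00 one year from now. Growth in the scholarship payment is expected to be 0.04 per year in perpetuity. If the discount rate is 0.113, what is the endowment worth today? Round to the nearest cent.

Growing perpetuity: P = D₁ / (r − g) = €41,200.0000 / (0.113 − 0.04) = €564,383.56

€564383.56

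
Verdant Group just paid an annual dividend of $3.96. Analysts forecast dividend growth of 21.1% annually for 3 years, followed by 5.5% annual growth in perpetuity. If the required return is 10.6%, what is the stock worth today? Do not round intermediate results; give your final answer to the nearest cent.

$121.82

D_1 = 4.79556
D_2 = 5.80742
D_3 = 7.03279
Terminal value at year 3: TV = D_3×(1+g_2)/(r−g_2) = 7.41959/0.051 = 145.48221
P_0 = D_1/(1+r)^1 + D_2/(1+r)^2 + D_3/(1+r)^3 + TV/(1+r)^3
    = 4.33595 + 4.74759 + 5.19831 + 107.53368 = 121.81553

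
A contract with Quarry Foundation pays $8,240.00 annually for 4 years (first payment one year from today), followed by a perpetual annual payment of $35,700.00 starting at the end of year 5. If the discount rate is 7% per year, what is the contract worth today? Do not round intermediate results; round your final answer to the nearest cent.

PV of 4-year annuity: $8,240.00 × [1 − (1+0.07)^−4] / 0.07 = 27910.62075
Perpetuity value at year 4: $35,700.00 / 0.07 = 510000.00000
PV of perpetuity: 510000.00000 / (1+0.07)^4 = 389076.55814
Total PV = 27910.62075 + 389076.55814 = 416987.17890

$416987.18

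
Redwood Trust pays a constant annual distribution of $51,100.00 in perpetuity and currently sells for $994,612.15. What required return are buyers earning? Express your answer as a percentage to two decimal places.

P = C/r ⇒ r = C/P = $51,100.00/$994,612.15 = 0.051377

5.14%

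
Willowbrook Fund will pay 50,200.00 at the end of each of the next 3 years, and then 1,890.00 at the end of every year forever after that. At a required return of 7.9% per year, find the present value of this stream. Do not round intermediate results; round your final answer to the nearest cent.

148648.59

PV of 3-year annuity: 50,200.00 × [1 − (1+0.079)^−3] / 0.079 = 129604.05945
Perpetuity value at year 3: 1,890.00 / 0.079 = 23924.05063
PV of perpetuity: 23924.05063 / (1+0.079)^3 = 19044.53525
Total PV = 129604.05945 + 19044.53525 = 148648.59470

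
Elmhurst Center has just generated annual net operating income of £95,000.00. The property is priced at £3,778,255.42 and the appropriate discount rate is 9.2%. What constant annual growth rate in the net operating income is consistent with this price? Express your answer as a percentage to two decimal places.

6.52%

P = D₀(1+g)/(r−g) ⇒ P(r−g) = D₀(1+g) ⇒ g(P+D₀) = P·r − D₀
g = (P·r − D₀)/(P + D₀) = (£3,778,255.42×0.092 − £95,000.00) / (£3,778,255.42 + £95,000.00) = 0.065216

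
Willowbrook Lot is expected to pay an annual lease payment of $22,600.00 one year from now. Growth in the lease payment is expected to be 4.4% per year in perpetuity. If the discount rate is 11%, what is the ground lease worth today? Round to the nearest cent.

Growing perpetuity: P = D₁ / (r − g) = $22,600.0000 / (0.11 − 0.044) = $342,424.24

$342424.24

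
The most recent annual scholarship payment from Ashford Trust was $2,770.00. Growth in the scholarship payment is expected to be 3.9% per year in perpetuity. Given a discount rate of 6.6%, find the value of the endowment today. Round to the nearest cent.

D₁ = D₀ × (1 + g) = $2,770.00 × 1.039 = $2,878.0300
Growing perpetuity: P = D₁ / (r − g) = $2,878.0300 / (0.066 − 0.039) = $106,593.70

$106593.70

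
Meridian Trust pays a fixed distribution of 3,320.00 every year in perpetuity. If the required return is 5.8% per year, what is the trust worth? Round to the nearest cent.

57241.38

Level perpetuity: PV = C / r = 3,320.00 / 0.058 = 57,241.38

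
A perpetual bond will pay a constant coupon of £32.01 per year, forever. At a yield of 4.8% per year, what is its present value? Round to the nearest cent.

Level perpetuity: PV = C / r = £32.01 / 0.048 = £666.88

£666.88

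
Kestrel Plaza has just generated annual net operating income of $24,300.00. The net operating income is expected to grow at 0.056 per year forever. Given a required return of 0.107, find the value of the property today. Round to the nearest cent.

D₁ = D₀ × (1 + g) = $24,300.00 × 1.056 = $25,660.8000
Growing perpetuity: P = D₁ / (r − g) = $25,660.8000 / (0.107 − 0.056) = $503,152.94

$503152.94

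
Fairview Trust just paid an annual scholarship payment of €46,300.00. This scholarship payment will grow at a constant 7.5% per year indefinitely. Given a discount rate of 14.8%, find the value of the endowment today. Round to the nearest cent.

D₁ = D₀ × (1 + g) = €46,300.00 × 1.075 = €49,772.5000
Growing perpetuity: P = D₁ / (r − g) = €49,772.5000 / (0.148 − 0.075) = €681,815.07

€681815.07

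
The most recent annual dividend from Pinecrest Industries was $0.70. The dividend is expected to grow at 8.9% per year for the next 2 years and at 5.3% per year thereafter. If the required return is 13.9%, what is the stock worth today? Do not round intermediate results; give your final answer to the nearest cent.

$9.14

D_1 = 0.76230
D_2 = 0.83014
Terminal value at year 2: TV = D_2×(1+g_2)/(r−g_2) = 0.87414/0.086 = 10.16445
P_0 = D_1/(1+r)^1 + D_2/(1+r)^2 + TV/(1+r)^2
    = 0.66927 + 0.63989 + 7.83495 = 9.14411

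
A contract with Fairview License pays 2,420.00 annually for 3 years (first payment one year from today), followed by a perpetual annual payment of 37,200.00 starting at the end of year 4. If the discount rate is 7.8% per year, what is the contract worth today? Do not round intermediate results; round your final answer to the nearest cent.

386967.20

PV of 3-year annuity: 2,420.00 × [1 − (1+0.078)^−3] / 0.078 = 6259.14991
Perpetuity value at year 3: 37,200.00 / 0.078 = 476923.07692
PV of perpetuity: 476923.07692 / (1+0.078)^3 = 380708.04531
Total PV = 6259.14991 + 380708.04531 = 386967.19522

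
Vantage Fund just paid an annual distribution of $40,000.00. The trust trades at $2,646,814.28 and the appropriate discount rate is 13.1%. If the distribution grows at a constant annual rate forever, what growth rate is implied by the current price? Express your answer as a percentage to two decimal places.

11.42%

P = D₀(1+g)/(r−g) ⇒ P(r−g) = D₀(1+g) ⇒ g(P+D₀) = P·r − D₀
g = (P·r − D₀)/(P + D₀) = ($2,646,814.28×0.131 − $40,000.00) / ($2,646,814.28 + $40,000.00) = 0.114162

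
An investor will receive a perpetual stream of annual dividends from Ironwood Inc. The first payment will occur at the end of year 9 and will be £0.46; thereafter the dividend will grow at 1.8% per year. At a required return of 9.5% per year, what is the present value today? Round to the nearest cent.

Value at end of year 8: C₁ / (r − g) = £0.46 / (0.095 − 0.018) = £5.9740
Discount to today: PV = £5.9740 / (1 + 0.095)^8 = £5.9740 / 2.066869 = £2.89

£2.89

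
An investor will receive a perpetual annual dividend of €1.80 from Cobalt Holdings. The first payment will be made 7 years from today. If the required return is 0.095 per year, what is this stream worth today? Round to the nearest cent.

€10.99

Value at end of year 6: C / r = €1.80 / 0.095 = €18.9474
Discount to today: PV = €18.9474 / (1 + 0.095)^6 = €18.9474 / 1.723791 = €10.99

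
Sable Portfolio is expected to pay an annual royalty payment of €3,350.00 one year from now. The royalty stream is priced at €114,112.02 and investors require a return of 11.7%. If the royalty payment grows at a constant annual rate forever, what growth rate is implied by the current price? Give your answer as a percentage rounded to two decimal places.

P = D₁/(r−g) ⇒ g = r − D₁/P = 0.117 − €3,350.00/€114,112.02 = 0.087643

8.76%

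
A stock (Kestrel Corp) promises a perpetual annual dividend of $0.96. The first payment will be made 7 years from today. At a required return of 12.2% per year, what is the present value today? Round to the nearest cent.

$3.94

Value at end of year 6: C / r = $0.96 / 0.122 = $7.8689
Discount to today: PV = $7.8689 / (1 + 0.122)^6 = $7.8689 / 1.995065 = $3.94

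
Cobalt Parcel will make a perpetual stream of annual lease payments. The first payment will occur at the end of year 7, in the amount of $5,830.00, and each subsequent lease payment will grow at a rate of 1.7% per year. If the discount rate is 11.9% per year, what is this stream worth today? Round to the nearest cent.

$29113.06

Value at end of year 6: C₁ / (r − g) = $5,830.00 / (0.119 − 0.017) = $57,156.8627
Discount to today: PV = $57,156.8627 / (1 + 0.119)^6 = $57,156.8627 / 1.963272 = $29,113.06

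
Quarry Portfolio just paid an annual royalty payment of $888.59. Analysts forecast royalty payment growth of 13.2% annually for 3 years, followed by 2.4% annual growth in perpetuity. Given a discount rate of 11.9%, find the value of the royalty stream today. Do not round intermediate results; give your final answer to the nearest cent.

$12643.97

D_1 = 1005.88388
D_2 = 1138.66055
D_3 = 1288.96375
Terminal value at year 3: TV = D_3×(1+g_2)/(r−g_2) = 1319.89887/0.095 = 13893.67237
P_0 = D_1/(1+r)^1 + D_2/(1+r)^2 + D_3/(1+r)^3 + TV/(1+r)^3
    = 898.91321 + 909.35635 + 919.92081 + 9915.77797 = 12643.96834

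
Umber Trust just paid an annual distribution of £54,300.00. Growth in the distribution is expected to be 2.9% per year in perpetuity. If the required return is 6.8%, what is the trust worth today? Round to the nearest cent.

£1432684.62

D₁ = D₀ × (1 + g) = £54,300.00 × 1.029 = £55,874.7000
Growing perpetuity: P = D₁ / (r − g) = £55,874.7000 / (0.068 − 0.029) = £1,432,684.62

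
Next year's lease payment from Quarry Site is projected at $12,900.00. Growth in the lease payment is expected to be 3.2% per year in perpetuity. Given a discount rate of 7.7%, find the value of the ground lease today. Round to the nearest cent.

Growing perpetuity: P = D₁ / (r − g) = $12,900.0000 / (0.077 − 0.032) = $286,666.67

$286666.67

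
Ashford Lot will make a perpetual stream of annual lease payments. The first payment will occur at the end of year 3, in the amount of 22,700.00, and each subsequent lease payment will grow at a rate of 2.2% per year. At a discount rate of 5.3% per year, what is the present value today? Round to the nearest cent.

660400.54

Value at end of year 2: C₁ / (r − g) = 22,700.00 / (0.053 − 0.022) = 732,258.0645
Discount to today: PV = 732,258.0645 / (1 + 0.053)^2 = 732,258.0645 / 1.108809 = 660,400.54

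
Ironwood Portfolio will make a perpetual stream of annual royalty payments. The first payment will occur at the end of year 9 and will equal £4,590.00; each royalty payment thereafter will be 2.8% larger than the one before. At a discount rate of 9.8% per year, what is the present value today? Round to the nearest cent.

Value at end of year 8: C₁ / (r − g) = £4,590.00 / (0.098 − 0.028) = £65,571.4286
Discount to today: PV = £65,571.4286 / (1 + 0.098)^8 = £65,571.4286 / 2.112607 = £31,038.16

£31038.16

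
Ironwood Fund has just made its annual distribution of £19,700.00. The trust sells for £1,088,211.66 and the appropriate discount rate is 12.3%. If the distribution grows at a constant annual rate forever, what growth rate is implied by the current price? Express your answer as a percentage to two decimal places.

10.30%

P = D₀(1+g)/(r−g) ⇒ P(r−g) = D₀(1+g) ⇒ g(P+D₀) = P·r − D₀
g = (P·r − D₀)/(P + D₀) = (£1,088,211.66×0.123 − £19,700.00) / (£1,088,211.66 + £19,700.00) = 0.103032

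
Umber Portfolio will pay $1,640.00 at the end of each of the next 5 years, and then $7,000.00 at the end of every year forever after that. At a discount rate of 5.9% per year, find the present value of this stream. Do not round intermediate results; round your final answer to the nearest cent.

$96004.24

PV of 5-year annuity: $1,640.00 × [1 − (1+0.059)^−5] / 0.059 = 6927.11057
Perpetuity value at year 5: $7,000.00 / 0.059 = 118644.06780
PV of perpetuity: 118644.06780 / (1+0.059)^5 = 89077.13244
Total PV = 6927.11057 + 89077.13244 = 96004.24301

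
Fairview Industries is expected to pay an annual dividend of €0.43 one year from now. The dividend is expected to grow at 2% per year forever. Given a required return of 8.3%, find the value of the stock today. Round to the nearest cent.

Growing perpetuity: P = D₁ / (r − g) = €0.4300 / (0.083 − 0.02) = €6.83

€6.83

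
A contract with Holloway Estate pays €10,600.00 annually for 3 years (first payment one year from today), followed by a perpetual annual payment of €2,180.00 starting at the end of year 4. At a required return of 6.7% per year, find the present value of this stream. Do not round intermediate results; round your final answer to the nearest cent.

PV of 3-year annuity: €10,600.00 × [1 − (1+0.067)^−3] / 0.067 = 27970.92945
Perpetuity value at year 3: €2,180.00 / 0.067 = 32537.31343
PV of perpetuity: 32537.31343 / (1+0.067)^3 = 26784.80153
Total PV = 27970.92945 + 26784.80153 = 54755.73098

€54755.73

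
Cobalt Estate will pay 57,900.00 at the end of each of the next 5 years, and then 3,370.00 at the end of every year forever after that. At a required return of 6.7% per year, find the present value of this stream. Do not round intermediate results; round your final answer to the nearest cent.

PV of 5-year annuity: 57,900.00 × [1 − (1+0.067)^−5] / 0.067 = 239320.63043
Perpetuity value at year 5: 3,370.00 / 0.067 = 50298.50746
PV of perpetuity: 50298.50746 / (1+0.067)^5 = 36369.13744
Total PV = 239320.63043 + 36369.13744 = 275689.76787

275689.77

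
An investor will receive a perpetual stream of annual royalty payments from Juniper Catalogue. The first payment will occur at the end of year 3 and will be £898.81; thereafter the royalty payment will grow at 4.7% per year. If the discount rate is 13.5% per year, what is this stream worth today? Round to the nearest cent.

£7928.55

Value at end of year 2: C₁ / (r − g) = £898.81 / (0.135 − 0.047) = £10,213.7500
Discount to today: PV = £10,213.7500 / (1 + 0.135)^2 = £10,213.7500 / 1.288225 = £7,928.55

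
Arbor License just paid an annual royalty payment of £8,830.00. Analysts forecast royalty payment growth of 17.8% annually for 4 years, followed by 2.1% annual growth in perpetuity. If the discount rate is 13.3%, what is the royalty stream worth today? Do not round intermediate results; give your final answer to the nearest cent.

£133034.55

D_1 = 10401.74000
D_2 = 12253.24972
D_3 = 14434.32817
D_4 = 17003.63858
Terminal value at year 4: TV = D_4×(1+g_2)/(r−g_2) = 17360.71499/0.112 = 155006.38388
P_0 = D_1/(1+r)^1 + D_2/(1+r)^2 + D_3/(1+r)^3 + D_4/(1+r)^4 + TV/(1+r)^4
    = 9180.70609 + 9545.34137 + 9924.45908 + 10318.63442 + 94065.40839 = 133034.54935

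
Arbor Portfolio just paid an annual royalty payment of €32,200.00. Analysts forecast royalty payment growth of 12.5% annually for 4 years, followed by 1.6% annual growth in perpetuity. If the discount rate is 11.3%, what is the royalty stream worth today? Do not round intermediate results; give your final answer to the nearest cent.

D_1 = 36225.00000
D_2 = 40753.12500
D_3 = 45847.26562
D_4 = 51578.17383
Terminal value at year 4: TV = D_4×(1+g_2)/(r−g_2) = 52403.42461/0.097 = 540241.49082
P_0 = D_1/(1+r)^1 + D_2/(1+r)^2 + D_3/(1+r)^3 + D_4/(1+r)^4 + TV/(1+r)^4
    = 32547.16981 + 32898.08269 + 33252.77900 + 33611.29953 + 352052.37447 = 484361.70551

€484361.71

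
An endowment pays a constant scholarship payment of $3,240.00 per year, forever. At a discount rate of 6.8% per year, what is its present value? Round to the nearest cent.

$47647.06

Level perpetuity: PV = C / r = $3,240.00 / 0.068 = $47,647.06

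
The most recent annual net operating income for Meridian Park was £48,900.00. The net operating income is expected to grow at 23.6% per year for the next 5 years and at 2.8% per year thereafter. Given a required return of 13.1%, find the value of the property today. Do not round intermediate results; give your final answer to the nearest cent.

D_1 = 60440.40000
D_2 = 74704.33440
D_3 = 92334.55732
D_4 = 114125.51285
D_5 = 141059.13388
Terminal value at year 5: TV = D_5×(1+g_2)/(r−g_2) = 145008.78963/0.103 = 1407852.32646
P_0 = D_1/(1+r)^1 + D_2/(1+r)^2 + D_3/(1+r)^3 + D_4/(1+r)^4 + D_5/(1+r)^5 + TV/(1+r)^5
    = 53439.78780 + 58401.04131 + 63822.88864 + 69748.09051 + 76223.37742 + 760753.70866 = 1082388.89434

£1082388.89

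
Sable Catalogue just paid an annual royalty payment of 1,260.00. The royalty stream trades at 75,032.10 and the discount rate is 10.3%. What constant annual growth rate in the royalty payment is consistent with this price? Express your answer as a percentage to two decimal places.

P = D₀(1+g)/(r−g) ⇒ P(r−g) = D₀(1+g) ⇒ g(P+D₀) = P·r − D₀
g = (P·r − D₀)/(P + D₀) = (75,032.10×0.103 − 1,260.00) / (75,032.10 + 1,260.00) = 0.084783

8.48%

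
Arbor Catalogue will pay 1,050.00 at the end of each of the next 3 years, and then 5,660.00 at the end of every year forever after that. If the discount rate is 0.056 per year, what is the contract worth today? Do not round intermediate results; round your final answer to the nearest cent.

PV of 3-year annuity: 1,050.00 × [1 − (1+0.056)^−3] / 0.056 = 2827.56380
Perpetuity value at year 3: 5,660.00 / 0.056 = 101071.42857
PV of perpetuity: 101071.42857 / (1+0.056)^3 = 85829.51325
Total PV = 2827.56380 + 85829.51325 = 88657.07705

88657.08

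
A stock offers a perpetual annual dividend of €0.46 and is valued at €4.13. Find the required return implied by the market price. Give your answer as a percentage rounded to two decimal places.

11.14%

P = C/r ⇒ r = C/P = €0.46/€4.13 = 0.111380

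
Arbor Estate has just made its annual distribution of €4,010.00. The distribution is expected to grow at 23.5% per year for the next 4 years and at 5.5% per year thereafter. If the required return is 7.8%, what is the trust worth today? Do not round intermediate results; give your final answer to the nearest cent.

€339650.36

D_1 = 4952.35000
D_2 = 6116.15225
D_3 = 7553.44803
D_4 = 9328.50832
Terminal value at year 4: TV = D_4×(1+g_2)/(r−g_2) = 9841.57627/0.023 = 427894.62056
P_0 = D_1/(1+r)^1 + D_2/(1+r)^2 + D_3/(1+r)^3 + D_4/(1+r)^4 + TV/(1+r)^4
    = 4594.01670 + 5263.08963 + 6029.60639 + 6907.75872 + 316855.88900 = 339650.36044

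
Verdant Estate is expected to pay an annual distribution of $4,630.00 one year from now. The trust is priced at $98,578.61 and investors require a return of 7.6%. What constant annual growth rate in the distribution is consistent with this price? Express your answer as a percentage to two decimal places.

P = D₁/(r−g) ⇒ g = r − D₁/P = 0.076 − $4,630.00/$98,578.61 = 0.029032

2.90%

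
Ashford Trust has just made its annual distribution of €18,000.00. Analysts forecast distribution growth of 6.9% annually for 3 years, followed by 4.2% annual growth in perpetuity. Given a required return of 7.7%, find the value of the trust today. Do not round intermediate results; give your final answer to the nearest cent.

D_1 = 19242.00000
D_2 = 20569.69800
D_3 = 21989.00716
Terminal value at year 3: TV = D_3×(1+g_2)/(r−g_2) = 22912.54546/0.035 = 654644.15608
P_0 = D_1/(1+r)^1 + D_2/(1+r)^2 + D_3/(1+r)^3 + TV/(1+r)^3
    = 17866.29526 + 17733.58369 + 17601.85791 + 524032.45547 = 577234.19234

€577234.19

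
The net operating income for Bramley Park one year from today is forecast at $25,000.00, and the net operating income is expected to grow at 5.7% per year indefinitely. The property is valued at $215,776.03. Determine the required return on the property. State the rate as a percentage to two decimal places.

P = D₁/(r − g) ⇒ r = D₁/P + g = $25,000.0000/$215,776.03 + 0.057 = 0.115861 + 0.057 = 0.172861

17.29%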